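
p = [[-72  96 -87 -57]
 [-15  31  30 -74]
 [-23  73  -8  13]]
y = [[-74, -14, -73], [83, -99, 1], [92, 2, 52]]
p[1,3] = -74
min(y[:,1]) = -99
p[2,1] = 73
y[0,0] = -74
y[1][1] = -99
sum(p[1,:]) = -28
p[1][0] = -15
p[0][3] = -57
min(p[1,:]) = -74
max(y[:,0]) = 92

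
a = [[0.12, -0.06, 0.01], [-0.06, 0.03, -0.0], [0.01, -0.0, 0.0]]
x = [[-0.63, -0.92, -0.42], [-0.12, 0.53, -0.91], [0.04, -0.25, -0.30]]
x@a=[[-0.02, 0.01, -0.01], [-0.06, 0.02, -0.00], [0.02, -0.01, 0.00]]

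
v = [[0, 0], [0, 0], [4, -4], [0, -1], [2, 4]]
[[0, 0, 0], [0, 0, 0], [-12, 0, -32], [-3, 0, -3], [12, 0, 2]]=v@[[0, 0, -5], [3, 0, 3]]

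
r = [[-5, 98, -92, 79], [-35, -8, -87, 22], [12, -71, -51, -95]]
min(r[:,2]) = -92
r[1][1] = -8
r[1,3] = 22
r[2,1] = -71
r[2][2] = -51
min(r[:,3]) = -95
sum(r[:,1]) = 19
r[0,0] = -5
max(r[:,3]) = 79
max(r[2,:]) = 12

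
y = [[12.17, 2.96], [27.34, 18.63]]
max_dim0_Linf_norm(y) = 27.34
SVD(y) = [[-0.34, -0.94], [-0.94, 0.34]] @ diag([35.131168491136, 4.1501807728595]) @ [[-0.85, -0.53],  [-0.53, 0.85]]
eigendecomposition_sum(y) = [[3.91, -0.90],[-8.35, 1.93]] + [[8.26,3.86], [35.69,16.7]]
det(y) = 145.80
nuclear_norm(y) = 39.28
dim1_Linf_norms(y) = [12.17, 27.34]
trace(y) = 30.80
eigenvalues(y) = [5.84, 24.96]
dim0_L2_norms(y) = [29.93, 18.86]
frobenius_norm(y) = 35.38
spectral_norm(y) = 35.13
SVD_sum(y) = [[10.11, 6.28], [28.08, 17.44]] + [[2.06, -3.32], [-0.74, 1.19]]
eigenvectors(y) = [[-0.42,-0.23], [0.91,-0.97]]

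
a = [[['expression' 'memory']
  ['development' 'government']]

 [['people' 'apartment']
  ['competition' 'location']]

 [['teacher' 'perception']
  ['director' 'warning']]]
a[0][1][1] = 'government'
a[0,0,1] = 'memory'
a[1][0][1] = 'apartment'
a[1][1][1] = 'location'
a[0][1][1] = 'government'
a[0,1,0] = 'development'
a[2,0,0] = 'teacher'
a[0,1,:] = ['development', 'government']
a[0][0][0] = 'expression'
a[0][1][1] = 'government'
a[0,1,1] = 'government'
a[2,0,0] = 'teacher'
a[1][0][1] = 'apartment'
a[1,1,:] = ['competition', 'location']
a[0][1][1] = 'government'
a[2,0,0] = 'teacher'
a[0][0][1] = 'memory'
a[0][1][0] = 'development'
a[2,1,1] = 'warning'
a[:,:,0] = [['expression', 'development'], ['people', 'competition'], ['teacher', 'director']]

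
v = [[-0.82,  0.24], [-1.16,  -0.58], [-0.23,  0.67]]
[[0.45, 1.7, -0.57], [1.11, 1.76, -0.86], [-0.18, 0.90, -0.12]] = v @ [[-0.70, -1.87, 0.71], [-0.51, 0.7, 0.07]]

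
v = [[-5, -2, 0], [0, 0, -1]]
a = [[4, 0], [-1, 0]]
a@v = [[-20, -8, 0], [5, 2, 0]]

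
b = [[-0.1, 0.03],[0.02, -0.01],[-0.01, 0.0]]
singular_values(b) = [0.11, 0.0]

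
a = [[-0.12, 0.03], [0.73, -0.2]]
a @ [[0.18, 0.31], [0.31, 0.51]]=[[-0.01, -0.02], [0.07, 0.12]]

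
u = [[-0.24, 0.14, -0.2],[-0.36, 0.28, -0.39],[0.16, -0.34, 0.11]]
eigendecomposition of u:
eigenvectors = [[-0.33, -0.74, 0.50], [-0.73, -0.02, 0.72], [0.6, 0.67, 0.48]]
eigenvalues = [0.44, -0.06, -0.23]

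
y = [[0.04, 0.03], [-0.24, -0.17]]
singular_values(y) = [0.3, 0.0]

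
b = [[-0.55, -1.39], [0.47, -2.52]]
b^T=[[-0.55, 0.47],[-1.39, -2.52]]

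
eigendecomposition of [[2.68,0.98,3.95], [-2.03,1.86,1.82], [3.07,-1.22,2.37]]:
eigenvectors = [[(-0.75+0j), (0.32-0.32j), (0.32+0.32j)], [(0.08+0j), (0.79+0j), 0.79-0.00j], [(-0.66+0j), (-0.26+0.31j), (-0.26-0.31j)]]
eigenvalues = [(6.03+0j), (0.44+1.52j), (0.44-1.52j)]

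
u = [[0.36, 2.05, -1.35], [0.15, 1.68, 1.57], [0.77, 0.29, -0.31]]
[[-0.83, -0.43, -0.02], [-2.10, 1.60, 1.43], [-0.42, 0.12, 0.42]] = u@[[-0.52, 0.37, 0.69], [-0.68, 0.22, 0.25], [-0.56, 0.75, 0.58]]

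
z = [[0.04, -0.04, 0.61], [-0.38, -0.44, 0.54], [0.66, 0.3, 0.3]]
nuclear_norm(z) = 1.89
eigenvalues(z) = [-0.84, -0.11, 0.85]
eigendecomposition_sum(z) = [[-0.20,-0.15,0.18], [-0.54,-0.41,0.48], [0.26,0.20,-0.23]] + [[-0.05, 0.03, 0.03], [0.08, -0.05, -0.05], [0.02, -0.01, -0.01]] + [[0.29, 0.08, 0.4], [0.08, 0.02, 0.11], [0.39, 0.11, 0.54]]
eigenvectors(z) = [[0.32, 0.5, 0.59], [0.85, -0.85, 0.16], [-0.41, -0.18, 0.79]]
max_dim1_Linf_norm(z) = 0.66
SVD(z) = [[0.39, -0.57, -0.72], [0.83, -0.12, 0.54], [-0.39, -0.81, 0.43]] @ diag([0.9424901407885736, 0.8502784325393812, 0.09611930958297804]) @ [[-0.6, -0.53, 0.60], [-0.6, -0.2, -0.77], [0.53, -0.82, -0.2]]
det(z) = 0.08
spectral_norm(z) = 0.94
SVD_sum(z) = [[-0.22, -0.19, 0.22],[-0.47, -0.42, 0.47],[0.22, 0.2, -0.22]] + [[0.29, 0.1, 0.38],[0.06, 0.02, 0.08],[0.42, 0.14, 0.53]] + [[-0.04,  0.06,  0.01], [0.03,  -0.04,  -0.01], [0.02,  -0.03,  -0.01]]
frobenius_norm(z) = 1.27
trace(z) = -0.10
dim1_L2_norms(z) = [0.61, 0.79, 0.78]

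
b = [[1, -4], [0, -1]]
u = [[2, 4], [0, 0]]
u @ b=[[2, -12], [0, 0]]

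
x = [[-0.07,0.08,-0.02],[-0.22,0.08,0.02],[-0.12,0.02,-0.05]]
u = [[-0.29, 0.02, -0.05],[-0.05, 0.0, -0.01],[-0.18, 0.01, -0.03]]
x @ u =[[0.02,-0.00,0.00],  [0.06,-0.00,0.01],  [0.04,-0.00,0.01]]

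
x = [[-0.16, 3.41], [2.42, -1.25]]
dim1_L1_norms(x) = [3.57, 3.67]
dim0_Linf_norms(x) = [2.42, 3.41]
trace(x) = -1.41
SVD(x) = [[0.84, -0.54], [-0.54, -0.84]] @ diag([3.82693331509104, 2.1040868332476923]) @ [[-0.38, 0.93],[-0.93, -0.38]]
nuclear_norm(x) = 5.93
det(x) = -8.05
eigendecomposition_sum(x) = [[1.32, 1.29], [0.92, 0.90]] + [[-1.48, 2.12], [1.5, -2.15]]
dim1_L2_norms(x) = [3.41, 2.72]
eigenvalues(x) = [2.22, -3.63]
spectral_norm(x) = 3.83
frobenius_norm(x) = 4.37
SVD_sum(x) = [[-1.21, 2.98], [0.78, -1.92]] + [[1.05, 0.43],[1.64, 0.67]]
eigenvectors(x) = [[0.82, -0.7], [0.57, 0.71]]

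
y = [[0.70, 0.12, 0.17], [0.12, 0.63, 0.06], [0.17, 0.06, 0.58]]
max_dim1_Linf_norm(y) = 0.7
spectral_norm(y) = 0.89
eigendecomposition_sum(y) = [[0.48,0.30,0.33], [0.3,0.19,0.2], [0.33,0.20,0.22]] + [[0.17, -0.05, -0.22], [-0.05, 0.01, 0.06], [-0.22, 0.06, 0.27]] + [[0.04, -0.14, 0.06],[-0.14, 0.43, -0.2],[0.06, -0.2, 0.09]]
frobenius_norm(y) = 1.15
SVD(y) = [[-0.74,-0.27,0.62], [-0.46,0.87,-0.16], [-0.5,-0.40,-0.77]] @ diag([0.8885521826894736, 0.5650249072351835, 0.4564229100753425]) @ [[-0.74,-0.46,-0.5], [-0.27,0.87,-0.40], [0.62,-0.16,-0.77]]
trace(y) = 1.91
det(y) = 0.23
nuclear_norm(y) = 1.91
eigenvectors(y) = [[-0.74, -0.62, 0.27], [-0.46, 0.16, -0.87], [-0.5, 0.77, 0.40]]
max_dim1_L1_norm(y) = 0.99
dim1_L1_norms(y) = [0.99, 0.81, 0.81]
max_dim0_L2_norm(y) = 0.73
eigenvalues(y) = [0.89, 0.46, 0.57]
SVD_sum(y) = [[0.48, 0.3, 0.33], [0.3, 0.19, 0.20], [0.33, 0.2, 0.22]] + [[0.04, -0.14, 0.06], [-0.14, 0.43, -0.20], [0.06, -0.20, 0.09]] + [[0.17, -0.05, -0.22], [-0.05, 0.01, 0.06], [-0.22, 0.06, 0.27]]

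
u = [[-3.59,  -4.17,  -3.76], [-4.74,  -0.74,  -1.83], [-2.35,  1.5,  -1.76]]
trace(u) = -6.09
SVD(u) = [[-0.77, 0.57, 0.28],  [-0.58, -0.46, -0.67],  [-0.26, -0.68, 0.69]] @ diag([8.232271302205652, 3.516614044969302, 1.229607606354938]) @ [[0.75, 0.40, 0.54],  [0.49, -0.87, -0.03],  [0.46, 0.29, -0.84]]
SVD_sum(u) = [[-4.73,-2.51,-3.4], [-3.58,-1.91,-2.58], [-1.57,-0.83,-1.13]] + [[0.98, -1.75, -0.07], [-0.78, 1.40, 0.05], [-1.17, 2.09, 0.08]] + [[0.16,0.10,-0.29],[-0.38,-0.24,0.7],[0.38,0.24,-0.71]]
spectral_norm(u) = 8.23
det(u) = 35.60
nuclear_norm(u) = 12.98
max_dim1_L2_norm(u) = 6.66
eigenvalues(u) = [-7.53, 3.01, -1.57]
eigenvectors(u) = [[0.79, 0.65, -0.39], [0.59, -0.57, -0.51], [0.17, -0.50, 0.77]]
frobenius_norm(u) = 9.04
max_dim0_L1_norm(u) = 10.68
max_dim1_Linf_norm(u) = 4.74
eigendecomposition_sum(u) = [[-5.03, -2.21, -3.97], [-3.79, -1.67, -3.00], [-1.06, -0.47, -0.84]] + [[1.29, -1.59, -0.4], [-1.14, 1.41, 0.36], [-0.99, 1.23, 0.31]] + [[0.15, -0.37, 0.62], [0.2, -0.49, 0.81], [-0.30, 0.74, -1.23]]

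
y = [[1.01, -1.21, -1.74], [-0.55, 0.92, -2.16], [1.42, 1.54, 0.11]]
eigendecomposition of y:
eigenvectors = [[0.77+0.00j, (0.07-0.53j), (0.07+0.53j)], [-0.63+0.00j, (-0.06-0.54j), -0.06+0.54j], [0.07+0.00j, (-0.65+0j), -0.65-0.00j]]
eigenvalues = [(1.84+0j), (0.1+2.43j), (0.1-2.43j)]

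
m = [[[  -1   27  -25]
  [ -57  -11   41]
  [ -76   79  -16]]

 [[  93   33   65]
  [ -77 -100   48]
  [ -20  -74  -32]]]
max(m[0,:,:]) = 79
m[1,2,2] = -32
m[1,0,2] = 65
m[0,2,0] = -76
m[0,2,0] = -76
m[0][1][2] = 41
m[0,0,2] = -25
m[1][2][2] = -32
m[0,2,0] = -76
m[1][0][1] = 33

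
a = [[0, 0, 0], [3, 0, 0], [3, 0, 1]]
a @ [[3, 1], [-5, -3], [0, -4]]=[[0, 0], [9, 3], [9, -1]]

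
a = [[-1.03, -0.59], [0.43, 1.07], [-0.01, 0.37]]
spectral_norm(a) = 1.59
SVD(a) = [[-0.70,-0.69],[0.69,-0.60],[0.17,-0.41]] @ diag([1.587193418055551, 0.5971742238921048]) @ [[0.64,0.77], [0.77,-0.64]]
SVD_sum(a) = [[-0.71, -0.85], [0.7, 0.84], [0.18, 0.21]] + [[-0.32, 0.26],[-0.27, 0.23],[-0.19, 0.16]]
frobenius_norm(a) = 1.70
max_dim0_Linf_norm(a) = 1.07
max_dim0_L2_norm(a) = 1.28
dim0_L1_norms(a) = [1.47, 2.03]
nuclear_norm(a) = 2.18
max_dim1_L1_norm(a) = 1.62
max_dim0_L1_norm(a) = 2.03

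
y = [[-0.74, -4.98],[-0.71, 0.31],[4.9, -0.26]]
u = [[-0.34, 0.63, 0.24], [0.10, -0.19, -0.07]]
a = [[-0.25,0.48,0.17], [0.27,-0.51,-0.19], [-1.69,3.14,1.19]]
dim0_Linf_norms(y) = [4.9, 4.98]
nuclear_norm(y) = 9.99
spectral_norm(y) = 5.22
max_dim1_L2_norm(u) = 0.76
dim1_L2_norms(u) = [0.76, 0.23]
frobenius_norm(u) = 0.79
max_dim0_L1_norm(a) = 4.13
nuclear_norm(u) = 0.79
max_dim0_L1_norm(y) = 6.35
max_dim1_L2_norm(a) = 3.76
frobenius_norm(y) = 7.07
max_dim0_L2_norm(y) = 5.01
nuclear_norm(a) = 3.86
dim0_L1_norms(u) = [0.44, 0.82, 0.31]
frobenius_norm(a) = 3.85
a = y @ u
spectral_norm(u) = 0.79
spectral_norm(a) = 3.85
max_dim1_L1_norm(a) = 6.02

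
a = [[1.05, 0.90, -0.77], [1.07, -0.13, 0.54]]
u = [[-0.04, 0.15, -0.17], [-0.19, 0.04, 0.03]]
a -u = [[1.09,0.75,-0.6], [1.26,-0.17,0.51]]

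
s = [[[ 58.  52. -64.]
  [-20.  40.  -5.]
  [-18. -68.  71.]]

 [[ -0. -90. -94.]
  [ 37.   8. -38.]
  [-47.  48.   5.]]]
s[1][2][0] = -47.0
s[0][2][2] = 71.0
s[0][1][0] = -20.0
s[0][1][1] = 40.0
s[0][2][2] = 71.0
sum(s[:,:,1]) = -10.0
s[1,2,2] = 5.0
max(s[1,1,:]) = 37.0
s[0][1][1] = 40.0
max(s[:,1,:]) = 40.0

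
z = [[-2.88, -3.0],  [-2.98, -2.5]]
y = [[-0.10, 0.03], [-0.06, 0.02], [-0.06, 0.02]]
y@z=[[0.2, 0.23], [0.11, 0.13], [0.11, 0.13]]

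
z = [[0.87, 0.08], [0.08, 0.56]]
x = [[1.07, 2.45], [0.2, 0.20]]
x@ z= [[1.13, 1.46], [0.19, 0.13]]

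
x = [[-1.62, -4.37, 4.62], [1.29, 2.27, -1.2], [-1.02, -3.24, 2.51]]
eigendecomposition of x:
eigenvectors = [[0.82+0.00j, 0.82-0.00j, -0.82+0.00j], [-0.12-0.24j, (-0.12+0.24j), 0.51+0.00j], [(0.5+0.07j), 0.50-0.07j, (0.27+0j)]]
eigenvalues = [(1.81+1.67j), (1.81-1.67j), (-0.45+0j)]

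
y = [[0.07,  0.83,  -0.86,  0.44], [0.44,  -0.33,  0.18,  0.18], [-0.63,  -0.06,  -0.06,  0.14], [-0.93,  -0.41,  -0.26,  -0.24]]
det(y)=-0.163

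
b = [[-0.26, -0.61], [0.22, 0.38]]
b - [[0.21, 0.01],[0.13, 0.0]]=[[-0.47, -0.62],[0.09, 0.38]]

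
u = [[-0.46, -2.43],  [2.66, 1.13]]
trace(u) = 0.67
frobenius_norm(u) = 3.80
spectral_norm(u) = 3.37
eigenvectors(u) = [[(0.22-0.66j), (0.22+0.66j)], [(-0.72+0j), (-0.72-0j)]]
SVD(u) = [[-0.60,  0.8],[0.8,  0.60]] @ diag([3.370227995515345, 1.7636788988488288]) @ [[0.71, 0.7], [0.70, -0.71]]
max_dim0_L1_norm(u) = 3.56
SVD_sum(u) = [[-1.45, -1.43], [1.91, 1.89]] + [[0.99, -1.00],  [0.75, -0.76]]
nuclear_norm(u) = 5.13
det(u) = 5.94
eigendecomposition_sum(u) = [[-0.23+1.26j, (-1.21+0.17j)], [1.33-0.18j, 0.56+1.15j]] + [[(-0.23-1.26j), (-1.21-0.17j)], [(1.33+0.18j), (0.56-1.15j)]]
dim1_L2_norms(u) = [2.47, 2.89]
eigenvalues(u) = [(0.33+2.41j), (0.33-2.41j)]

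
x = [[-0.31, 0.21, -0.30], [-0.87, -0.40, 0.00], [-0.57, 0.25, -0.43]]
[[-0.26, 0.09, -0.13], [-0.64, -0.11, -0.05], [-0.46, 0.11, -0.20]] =x @ [[0.75, -0.04, 0.06], [-0.04, 0.35, -0.01], [0.06, -0.01, 0.37]]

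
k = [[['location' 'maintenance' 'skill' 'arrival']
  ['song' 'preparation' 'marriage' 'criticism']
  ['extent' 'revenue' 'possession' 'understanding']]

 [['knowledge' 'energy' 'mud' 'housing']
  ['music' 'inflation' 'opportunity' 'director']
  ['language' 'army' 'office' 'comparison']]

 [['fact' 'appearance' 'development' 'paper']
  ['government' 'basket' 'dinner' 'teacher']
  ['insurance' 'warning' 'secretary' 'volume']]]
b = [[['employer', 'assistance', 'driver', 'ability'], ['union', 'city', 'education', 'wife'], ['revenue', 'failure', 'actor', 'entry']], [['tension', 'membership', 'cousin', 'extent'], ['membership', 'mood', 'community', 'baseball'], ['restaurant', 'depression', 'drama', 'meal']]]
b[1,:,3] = ['extent', 'baseball', 'meal']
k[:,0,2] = ['skill', 'mud', 'development']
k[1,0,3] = 'housing'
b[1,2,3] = 'meal'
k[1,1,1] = 'inflation'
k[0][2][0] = 'extent'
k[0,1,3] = 'criticism'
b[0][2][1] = 'failure'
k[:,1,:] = [['song', 'preparation', 'marriage', 'criticism'], ['music', 'inflation', 'opportunity', 'director'], ['government', 'basket', 'dinner', 'teacher']]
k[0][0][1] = 'maintenance'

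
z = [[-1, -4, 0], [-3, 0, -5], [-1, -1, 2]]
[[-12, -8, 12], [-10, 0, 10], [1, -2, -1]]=z @ [[0, 0, 0], [3, 2, -3], [2, 0, -2]]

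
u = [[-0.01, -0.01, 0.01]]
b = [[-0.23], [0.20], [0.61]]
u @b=[[0.01]]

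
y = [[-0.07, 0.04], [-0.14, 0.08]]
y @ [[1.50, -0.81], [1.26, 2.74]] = [[-0.05, 0.17], [-0.11, 0.33]]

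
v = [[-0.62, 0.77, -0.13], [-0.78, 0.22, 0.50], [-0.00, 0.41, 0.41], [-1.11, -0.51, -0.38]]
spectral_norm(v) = 1.50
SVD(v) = [[-0.45, 0.53, 0.71], [-0.51, 0.37, -0.65], [0.0, 0.49, -0.27], [-0.74, -0.58, 0.01]] @ diag([1.4951922471998766, 1.126652089973729, 0.6073345141445644]) @ [[1.0,  -0.05,  0.06], [0.02,  0.88,  0.48], [0.07,  0.47,  -0.88]]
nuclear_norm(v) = 3.23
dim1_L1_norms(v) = [1.52, 1.5, 0.82, 2.0]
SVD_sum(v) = [[-0.66, 0.04, -0.04], [-0.76, 0.04, -0.04], [0.0, -0.0, 0.0], [-1.1, 0.06, -0.06]] + [[0.01, 0.53, 0.29], [0.01, 0.37, 0.20], [0.01, 0.49, 0.27], [-0.01, -0.57, -0.31]] + [[0.03, 0.21, -0.38], [-0.03, -0.19, 0.34], [-0.01, -0.08, 0.14], [0.00, 0.00, -0.01]]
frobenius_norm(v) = 1.97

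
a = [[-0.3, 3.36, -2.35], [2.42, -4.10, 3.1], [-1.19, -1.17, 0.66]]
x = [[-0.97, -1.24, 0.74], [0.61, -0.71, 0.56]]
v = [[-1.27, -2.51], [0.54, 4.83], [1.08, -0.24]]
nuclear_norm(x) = 2.78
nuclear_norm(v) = 6.95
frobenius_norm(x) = 2.05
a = v @ x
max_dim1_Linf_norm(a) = 4.1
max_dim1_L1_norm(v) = 5.37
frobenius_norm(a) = 7.24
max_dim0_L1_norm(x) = 1.95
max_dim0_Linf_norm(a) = 4.1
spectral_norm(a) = 6.97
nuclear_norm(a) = 8.94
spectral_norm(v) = 5.55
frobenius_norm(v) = 5.72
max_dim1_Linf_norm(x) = 1.24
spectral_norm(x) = 1.81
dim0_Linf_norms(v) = [1.27, 4.83]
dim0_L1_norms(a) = [3.91, 8.63, 6.11]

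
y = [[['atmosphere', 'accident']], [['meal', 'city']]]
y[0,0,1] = 'accident'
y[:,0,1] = ['accident', 'city']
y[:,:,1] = [['accident'], ['city']]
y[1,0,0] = 'meal'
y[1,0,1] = 'city'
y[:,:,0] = [['atmosphere'], ['meal']]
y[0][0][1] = 'accident'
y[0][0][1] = 'accident'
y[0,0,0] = 'atmosphere'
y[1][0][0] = 'meal'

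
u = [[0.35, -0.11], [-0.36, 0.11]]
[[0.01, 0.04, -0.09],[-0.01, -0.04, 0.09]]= u@ [[0.05, 0.15, -0.43], [0.11, 0.09, -0.56]]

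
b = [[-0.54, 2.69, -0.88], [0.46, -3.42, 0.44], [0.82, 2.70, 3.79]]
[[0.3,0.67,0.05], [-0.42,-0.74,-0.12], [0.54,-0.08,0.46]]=b @ [[0.11, 0.14, 0.03], [0.14, 0.21, 0.05], [0.02, -0.2, 0.08]]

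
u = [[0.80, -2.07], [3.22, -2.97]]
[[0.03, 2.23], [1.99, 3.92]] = u @ [[0.94, 0.35],  [0.35, -0.94]]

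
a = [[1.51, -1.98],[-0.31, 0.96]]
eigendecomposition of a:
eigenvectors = [[0.96,  0.87],[-0.27,  0.49]]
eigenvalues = [2.07, 0.4]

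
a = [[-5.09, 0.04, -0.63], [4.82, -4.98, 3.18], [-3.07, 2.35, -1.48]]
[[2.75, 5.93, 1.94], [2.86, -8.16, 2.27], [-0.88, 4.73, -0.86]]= a @ [[-0.58, -1.11, -0.29], [-0.97, 0.29, -1.26], [0.26, -0.43, -0.82]]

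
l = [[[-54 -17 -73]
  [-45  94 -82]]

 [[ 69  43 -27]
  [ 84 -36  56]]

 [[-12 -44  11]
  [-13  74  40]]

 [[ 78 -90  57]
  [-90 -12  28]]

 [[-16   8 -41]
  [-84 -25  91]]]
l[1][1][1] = -36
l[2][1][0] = -13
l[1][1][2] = 56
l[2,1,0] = -13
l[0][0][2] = -73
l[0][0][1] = -17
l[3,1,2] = 28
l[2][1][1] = 74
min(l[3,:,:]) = -90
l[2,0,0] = -12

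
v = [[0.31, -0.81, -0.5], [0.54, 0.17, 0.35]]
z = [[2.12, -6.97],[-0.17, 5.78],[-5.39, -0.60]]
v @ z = [[3.49, -6.54], [-0.77, -2.99]]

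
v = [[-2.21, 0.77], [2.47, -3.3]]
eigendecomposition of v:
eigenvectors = [[0.63, -0.35], [0.77, 0.93]]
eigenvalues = [-1.27, -4.24]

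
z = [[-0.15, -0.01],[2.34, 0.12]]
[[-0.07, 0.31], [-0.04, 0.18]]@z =[[0.74, 0.04], [0.43, 0.02]]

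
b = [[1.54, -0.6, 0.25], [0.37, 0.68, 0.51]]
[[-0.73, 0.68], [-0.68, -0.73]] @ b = [[-0.87, 0.90, 0.16], [-1.32, -0.09, -0.54]]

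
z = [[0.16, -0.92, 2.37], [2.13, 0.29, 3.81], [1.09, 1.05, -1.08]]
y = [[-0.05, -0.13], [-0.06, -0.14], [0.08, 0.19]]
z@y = [[0.24,  0.56], [0.18,  0.41], [-0.20,  -0.49]]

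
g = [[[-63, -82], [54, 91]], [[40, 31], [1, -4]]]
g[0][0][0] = -63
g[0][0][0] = -63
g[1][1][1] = -4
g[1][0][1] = 31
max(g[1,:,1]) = 31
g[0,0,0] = -63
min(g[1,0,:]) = 31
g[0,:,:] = [[-63, -82], [54, 91]]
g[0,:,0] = [-63, 54]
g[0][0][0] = -63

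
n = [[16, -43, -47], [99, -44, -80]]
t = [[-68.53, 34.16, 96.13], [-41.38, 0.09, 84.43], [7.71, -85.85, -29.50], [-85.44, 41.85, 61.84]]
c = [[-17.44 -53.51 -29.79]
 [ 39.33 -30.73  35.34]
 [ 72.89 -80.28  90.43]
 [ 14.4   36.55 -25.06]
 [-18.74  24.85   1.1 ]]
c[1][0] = 39.33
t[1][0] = -41.38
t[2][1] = -85.85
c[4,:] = [-18.74, 24.85, 1.1]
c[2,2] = 90.43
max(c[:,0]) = 72.89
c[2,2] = 90.43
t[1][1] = 0.09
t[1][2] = 84.43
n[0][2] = -47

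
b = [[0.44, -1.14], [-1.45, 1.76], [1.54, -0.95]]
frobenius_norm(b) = 3.16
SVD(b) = [[-0.37, -0.67],[0.74, 0.21],[-0.57, 0.71]] @ diag([3.0840461796524883, 0.6753215247353588]) @ [[-0.68, 0.73],  [0.73, 0.68]]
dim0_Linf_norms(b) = [1.54, 1.76]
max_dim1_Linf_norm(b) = 1.76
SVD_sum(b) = [[0.77,-0.83], [-1.55,1.66], [1.19,-1.28]] + [[-0.33,-0.31],[0.1,0.1],[0.35,0.33]]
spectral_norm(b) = 3.08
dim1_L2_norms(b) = [1.22, 2.28, 1.81]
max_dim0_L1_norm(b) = 3.85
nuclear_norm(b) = 3.76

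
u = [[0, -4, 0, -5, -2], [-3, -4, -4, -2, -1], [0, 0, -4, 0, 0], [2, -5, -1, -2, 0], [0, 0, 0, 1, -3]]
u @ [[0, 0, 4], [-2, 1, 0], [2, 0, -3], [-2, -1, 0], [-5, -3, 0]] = [[28, 7, 0], [9, 1, 0], [-8, 0, 12], [12, -3, 11], [13, 8, 0]]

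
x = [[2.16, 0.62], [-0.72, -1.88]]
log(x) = [[(0.72-0.09j),  (0.02-0.51j)], [(-0.03+0.59j),  0.56+3.24j]]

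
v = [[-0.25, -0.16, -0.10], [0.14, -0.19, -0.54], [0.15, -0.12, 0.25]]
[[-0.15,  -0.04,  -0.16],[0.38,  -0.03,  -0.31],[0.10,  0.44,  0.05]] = v @ [[0.97,0.71,0.12], [-0.35,-1.32,0.56], [-0.33,0.71,0.41]]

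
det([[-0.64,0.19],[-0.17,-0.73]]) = 0.499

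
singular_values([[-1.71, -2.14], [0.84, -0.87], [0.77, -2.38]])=[3.34, 2.01]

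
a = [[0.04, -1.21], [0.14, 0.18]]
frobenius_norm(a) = 1.23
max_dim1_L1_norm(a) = 1.25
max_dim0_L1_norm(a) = 1.39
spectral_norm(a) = 1.22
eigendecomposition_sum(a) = [[0.02+0.21j,(-0.6+0.16j)], [(0.07-0.02j),(0.09+0.19j)]] + [[0.02-0.21j,(-0.6-0.16j)], [0.07+0.02j,(0.09-0.19j)]]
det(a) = 0.18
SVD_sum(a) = [[0.02,-1.21],[-0.0,0.18]] + [[0.02, 0.00], [0.14, 0.00]]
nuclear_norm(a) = 1.37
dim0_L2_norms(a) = [0.15, 1.22]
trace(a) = 0.22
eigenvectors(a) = [[-0.95+0.00j, -0.95-0.00j], [(0.05+0.32j), (0.05-0.32j)]]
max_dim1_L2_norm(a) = 1.21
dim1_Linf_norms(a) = [1.21, 0.18]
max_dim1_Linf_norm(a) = 1.21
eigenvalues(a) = [(0.11+0.41j), (0.11-0.41j)]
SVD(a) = [[-0.99,0.15],[0.15,0.99]] @ diag([1.2234642389926689, 0.14434422713115214]) @ [[-0.02, 1.0], [1.00, 0.02]]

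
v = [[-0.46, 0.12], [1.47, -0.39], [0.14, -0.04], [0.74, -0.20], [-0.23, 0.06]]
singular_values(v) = [1.79, 0.0]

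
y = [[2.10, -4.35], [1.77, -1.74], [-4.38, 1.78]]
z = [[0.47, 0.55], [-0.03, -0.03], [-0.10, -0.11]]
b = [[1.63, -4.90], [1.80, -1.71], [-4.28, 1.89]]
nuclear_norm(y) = 9.21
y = z + b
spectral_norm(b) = 6.84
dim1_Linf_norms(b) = [4.9, 1.8, 4.28]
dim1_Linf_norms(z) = [0.55, 0.03, 0.11]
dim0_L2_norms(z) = [0.48, 0.56]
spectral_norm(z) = 0.74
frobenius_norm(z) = 0.74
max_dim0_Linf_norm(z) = 0.55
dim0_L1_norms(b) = [7.71, 8.5]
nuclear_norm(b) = 9.66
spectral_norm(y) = 6.78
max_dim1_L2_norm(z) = 0.72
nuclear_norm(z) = 0.75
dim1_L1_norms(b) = [6.53, 3.51, 6.17]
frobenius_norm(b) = 7.40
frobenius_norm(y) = 7.20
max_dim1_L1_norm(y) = 6.45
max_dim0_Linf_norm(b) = 4.9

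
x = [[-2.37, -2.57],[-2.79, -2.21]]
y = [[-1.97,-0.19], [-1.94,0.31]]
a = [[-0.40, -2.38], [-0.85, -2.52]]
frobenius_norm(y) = 2.79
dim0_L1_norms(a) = [1.25, 4.9]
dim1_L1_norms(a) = [2.78, 3.37]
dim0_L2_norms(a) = [0.94, 3.47]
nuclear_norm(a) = 3.86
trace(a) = -2.92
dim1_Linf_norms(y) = [1.97, 1.94]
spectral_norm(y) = 2.77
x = y + a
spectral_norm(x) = 4.97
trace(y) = -1.66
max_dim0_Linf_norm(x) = 2.79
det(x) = -1.93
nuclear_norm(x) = 5.36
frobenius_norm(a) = 3.59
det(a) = -1.01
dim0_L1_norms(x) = [5.16, 4.78]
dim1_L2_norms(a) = [2.41, 2.66]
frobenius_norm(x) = 4.99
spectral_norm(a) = 3.58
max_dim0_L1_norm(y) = 3.91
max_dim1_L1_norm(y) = 2.25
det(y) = -0.98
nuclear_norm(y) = 3.12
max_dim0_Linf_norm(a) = 2.52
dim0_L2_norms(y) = [2.76, 0.36]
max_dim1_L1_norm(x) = 5.0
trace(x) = -4.58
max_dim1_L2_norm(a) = 2.66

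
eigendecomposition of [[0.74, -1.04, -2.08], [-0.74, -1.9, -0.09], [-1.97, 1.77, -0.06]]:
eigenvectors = [[(0.76+0j), 0.32+0.28j, 0.32-0.28j], [-0.11+0.00j, (-0.33+0.52j), -0.33-0.52j], [(-0.64+0j), 0.66+0.00j, 0.66-0.00j]]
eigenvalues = [(2.62+0j), (-1.92+0.58j), (-1.92-0.58j)]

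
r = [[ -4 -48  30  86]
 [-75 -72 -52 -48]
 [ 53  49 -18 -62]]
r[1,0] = -75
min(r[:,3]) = -62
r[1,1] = -72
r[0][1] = -48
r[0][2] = 30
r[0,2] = 30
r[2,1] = 49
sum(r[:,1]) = -71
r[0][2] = 30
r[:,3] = [86, -48, -62]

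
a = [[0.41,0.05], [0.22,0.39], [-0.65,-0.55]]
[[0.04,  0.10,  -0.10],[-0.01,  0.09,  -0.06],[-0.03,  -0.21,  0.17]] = a @ [[0.12, 0.24, -0.25],[-0.09, 0.09, -0.01]]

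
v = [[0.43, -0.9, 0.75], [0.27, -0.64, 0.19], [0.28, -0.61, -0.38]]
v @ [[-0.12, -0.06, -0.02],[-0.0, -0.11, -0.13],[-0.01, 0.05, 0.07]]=[[-0.06, 0.11, 0.16], [-0.03, 0.06, 0.09], [-0.03, 0.03, 0.05]]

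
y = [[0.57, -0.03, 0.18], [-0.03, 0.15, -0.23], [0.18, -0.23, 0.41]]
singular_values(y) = [0.73, 0.39, 0.01]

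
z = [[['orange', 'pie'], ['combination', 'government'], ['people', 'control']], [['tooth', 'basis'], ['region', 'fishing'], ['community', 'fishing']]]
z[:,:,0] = [['orange', 'combination', 'people'], ['tooth', 'region', 'community']]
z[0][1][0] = 'combination'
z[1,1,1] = 'fishing'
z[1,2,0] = 'community'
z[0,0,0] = 'orange'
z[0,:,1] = ['pie', 'government', 'control']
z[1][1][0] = 'region'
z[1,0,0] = 'tooth'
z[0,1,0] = 'combination'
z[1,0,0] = 'tooth'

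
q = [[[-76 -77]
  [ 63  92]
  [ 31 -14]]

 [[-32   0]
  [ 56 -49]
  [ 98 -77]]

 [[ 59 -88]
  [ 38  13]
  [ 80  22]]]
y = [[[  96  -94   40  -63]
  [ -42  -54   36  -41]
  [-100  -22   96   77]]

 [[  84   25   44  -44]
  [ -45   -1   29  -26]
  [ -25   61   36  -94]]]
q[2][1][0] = 38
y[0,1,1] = -54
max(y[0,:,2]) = 96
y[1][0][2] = 44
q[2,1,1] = 13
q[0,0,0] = -76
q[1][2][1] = -77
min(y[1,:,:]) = -94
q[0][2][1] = -14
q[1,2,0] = 98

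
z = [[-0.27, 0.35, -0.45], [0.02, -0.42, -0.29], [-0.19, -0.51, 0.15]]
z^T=[[-0.27,0.02,-0.19], [0.35,-0.42,-0.51], [-0.45,-0.29,0.15]]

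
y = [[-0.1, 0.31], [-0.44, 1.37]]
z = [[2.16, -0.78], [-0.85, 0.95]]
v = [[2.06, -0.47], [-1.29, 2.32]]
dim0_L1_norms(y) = [0.54, 1.68]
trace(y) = 1.27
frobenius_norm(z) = 2.63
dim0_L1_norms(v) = [3.35, 2.79]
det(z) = 1.39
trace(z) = 3.11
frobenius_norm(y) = 1.48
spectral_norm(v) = 3.12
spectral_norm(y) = 1.48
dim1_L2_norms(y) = [0.33, 1.44]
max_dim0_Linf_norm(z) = 2.16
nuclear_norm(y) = 1.48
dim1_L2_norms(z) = [2.3, 1.27]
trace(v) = 4.38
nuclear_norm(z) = 3.11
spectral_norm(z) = 2.57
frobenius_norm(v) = 3.39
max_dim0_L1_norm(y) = 1.68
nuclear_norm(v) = 4.46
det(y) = -0.00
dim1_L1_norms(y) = [0.41, 1.81]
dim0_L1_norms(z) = [3.01, 1.73]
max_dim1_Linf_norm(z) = 2.16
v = y + z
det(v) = 4.17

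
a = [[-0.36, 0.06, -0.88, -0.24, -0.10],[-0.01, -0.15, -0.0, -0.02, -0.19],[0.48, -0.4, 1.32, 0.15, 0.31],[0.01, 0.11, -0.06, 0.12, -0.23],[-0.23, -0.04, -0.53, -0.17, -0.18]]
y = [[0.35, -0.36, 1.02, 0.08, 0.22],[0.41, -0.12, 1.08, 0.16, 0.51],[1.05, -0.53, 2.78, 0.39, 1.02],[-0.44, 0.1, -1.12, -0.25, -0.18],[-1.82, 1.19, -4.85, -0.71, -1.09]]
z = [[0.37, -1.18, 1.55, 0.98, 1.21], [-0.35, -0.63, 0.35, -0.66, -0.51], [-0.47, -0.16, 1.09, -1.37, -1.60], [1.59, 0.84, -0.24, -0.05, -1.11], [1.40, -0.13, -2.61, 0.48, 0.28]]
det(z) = -0.04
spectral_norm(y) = 6.67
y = z @ a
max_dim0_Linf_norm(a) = 1.32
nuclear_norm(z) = 9.65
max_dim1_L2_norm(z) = 3.02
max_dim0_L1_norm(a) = 2.79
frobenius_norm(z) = 5.21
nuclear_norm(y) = 7.39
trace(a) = 0.75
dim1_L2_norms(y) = [1.16, 1.28, 3.21, 1.25, 5.47]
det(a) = -0.00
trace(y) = 1.67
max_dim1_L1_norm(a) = 2.66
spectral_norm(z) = 3.71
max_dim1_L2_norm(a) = 1.5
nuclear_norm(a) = 2.56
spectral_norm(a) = 1.88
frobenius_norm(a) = 1.94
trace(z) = 1.06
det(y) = -0.00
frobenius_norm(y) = 6.69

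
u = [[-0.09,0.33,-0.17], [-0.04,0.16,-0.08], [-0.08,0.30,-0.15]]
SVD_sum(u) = [[-0.09, 0.33, -0.17], [-0.04, 0.16, -0.08], [-0.08, 0.3, -0.15]] + [[-0.0, -0.00, -0.00], [0.00, 0.00, 0.00], [0.0, 0.00, 0.0]] + [[0.0, -0.00, -0.0],  [0.0, -0.00, -0.0],  [-0.00, 0.0, 0.0]]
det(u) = -0.00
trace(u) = -0.08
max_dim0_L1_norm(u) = 0.79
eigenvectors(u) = [[0.73, 0.05, -0.38], [0.31, -0.45, -0.51], [0.62, -0.89, -0.77]]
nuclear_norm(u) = 0.55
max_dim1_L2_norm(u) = 0.38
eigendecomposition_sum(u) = [[-0.09,0.3,-0.15], [-0.04,0.13,-0.07], [-0.08,0.25,-0.13]] + [[0.00, 0.00, -0.0], [-0.00, -0.01, 0.01], [-0.0, -0.01, 0.01]] + [[0.0, 0.03, -0.02], [0.0, 0.04, -0.02], [0.0, 0.06, -0.03]]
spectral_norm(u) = 0.55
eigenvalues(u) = [-0.09, 0.0, 0.01]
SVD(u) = [[-0.7, 0.66, -0.28], [-0.34, -0.64, -0.69], [-0.63, -0.39, 0.67]] @ diag([0.5462426485962627, 0.003938527811719611, 0.0018592614706635319]) @ [[0.23, -0.87, 0.44], [-0.64, -0.48, -0.6], [-0.73, 0.14, 0.67]]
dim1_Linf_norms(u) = [0.33, 0.16, 0.3]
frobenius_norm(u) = 0.55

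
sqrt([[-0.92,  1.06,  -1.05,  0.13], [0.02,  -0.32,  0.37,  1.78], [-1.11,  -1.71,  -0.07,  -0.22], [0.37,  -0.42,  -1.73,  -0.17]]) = [[0.37+1.03j, (0.47+0.02j), -0.52+0.66j, -0.18-0.02j],  [(-0.08-0.31j), 0.86-0.01j, 0.53-0.20j, (0.98+0.01j)],  [(-0.57+0.41j), (-0.78+0.01j), (0.77+0.26j), (0.27-0.01j)],  [(0.02+0.13j), (-0.63+0j), -0.80+0.09j, 0.81-0.00j]]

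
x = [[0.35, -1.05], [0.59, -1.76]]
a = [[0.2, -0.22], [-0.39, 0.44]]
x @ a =[[0.48, -0.54], [0.8, -0.9]]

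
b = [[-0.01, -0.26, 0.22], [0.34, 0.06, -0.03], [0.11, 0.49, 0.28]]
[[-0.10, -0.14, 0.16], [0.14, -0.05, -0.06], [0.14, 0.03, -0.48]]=b@[[0.37, -0.23, -0.05],[0.26, 0.29, -0.83],[-0.11, -0.31, -0.24]]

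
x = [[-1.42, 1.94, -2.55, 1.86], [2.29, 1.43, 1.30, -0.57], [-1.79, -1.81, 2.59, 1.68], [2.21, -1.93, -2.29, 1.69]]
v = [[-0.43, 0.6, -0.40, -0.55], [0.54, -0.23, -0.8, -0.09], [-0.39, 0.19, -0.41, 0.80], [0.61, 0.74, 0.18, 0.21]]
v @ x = [[1.49, 1.81, 2.1, -2.74], [-0.06, 2.34, -3.54, -0.36], [3.49, -1.29, -1.65, -0.17], [0.97, 1.51, -0.61, 1.37]]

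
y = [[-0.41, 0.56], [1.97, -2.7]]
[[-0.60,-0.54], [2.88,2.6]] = y @ [[1.23, 1.65], [-0.17, 0.24]]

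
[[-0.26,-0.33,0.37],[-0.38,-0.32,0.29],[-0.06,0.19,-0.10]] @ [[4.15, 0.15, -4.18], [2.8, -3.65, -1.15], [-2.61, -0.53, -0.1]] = [[-2.97, 0.97, 1.43], [-3.23, 0.96, 1.93], [0.54, -0.65, 0.04]]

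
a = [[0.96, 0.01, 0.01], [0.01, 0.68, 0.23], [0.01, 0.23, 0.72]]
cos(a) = [[0.57, -0.01, -0.01], [-0.01, 0.76, -0.15], [-0.01, -0.15, 0.73]]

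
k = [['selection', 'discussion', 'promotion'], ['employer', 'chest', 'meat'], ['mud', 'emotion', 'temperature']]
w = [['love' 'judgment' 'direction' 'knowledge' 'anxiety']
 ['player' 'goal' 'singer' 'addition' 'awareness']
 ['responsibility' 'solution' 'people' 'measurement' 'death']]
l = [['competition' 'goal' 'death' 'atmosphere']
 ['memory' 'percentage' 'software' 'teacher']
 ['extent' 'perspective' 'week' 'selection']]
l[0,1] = 'goal'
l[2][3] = 'selection'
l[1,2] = 'software'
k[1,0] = 'employer'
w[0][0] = 'love'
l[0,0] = 'competition'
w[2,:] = ['responsibility', 'solution', 'people', 'measurement', 'death']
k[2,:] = ['mud', 'emotion', 'temperature']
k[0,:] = ['selection', 'discussion', 'promotion']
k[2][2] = 'temperature'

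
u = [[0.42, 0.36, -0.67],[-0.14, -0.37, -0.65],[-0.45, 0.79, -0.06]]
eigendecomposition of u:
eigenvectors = [[(-0.91+0j),(-0.1+0.43j),-0.10-0.43j], [-0.11+0.00j,-0.64+0.00j,(-0.64-0j)], [(0.39+0j),(0.01+0.63j),0.01-0.63j]]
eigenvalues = [(0.75+0j), (-0.38+0.73j), (-0.38-0.73j)]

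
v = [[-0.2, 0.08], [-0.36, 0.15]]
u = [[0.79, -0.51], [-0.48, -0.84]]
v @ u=[[-0.20,0.03], [-0.36,0.06]]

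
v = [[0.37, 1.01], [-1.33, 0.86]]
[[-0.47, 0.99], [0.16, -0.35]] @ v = [[-1.49,0.38], [0.52,-0.14]]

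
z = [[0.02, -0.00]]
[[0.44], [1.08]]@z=[[0.01, 0.00],[0.02, 0.00]]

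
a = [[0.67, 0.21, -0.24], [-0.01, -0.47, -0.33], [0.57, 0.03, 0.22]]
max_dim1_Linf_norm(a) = 0.67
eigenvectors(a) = [[-0.34-0.47j,(-0.34+0.47j),(-0.16+0j)],  [0.24-0.09j,0.24+0.09j,0.98+0.00j],  [(-0.77+0j),(-0.77-0j),(0.09+0j)]]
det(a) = -0.17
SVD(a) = [[-0.77, -0.28, -0.57], [0.16, -0.96, 0.25], [-0.61, 0.11, 0.78]] @ diag([0.9063296830137617, 0.5766124233237172, 0.31746593353763936]) @ [[-0.96, -0.28, -0.0], [-0.20, 0.68, 0.70], [0.2, -0.67, 0.71]]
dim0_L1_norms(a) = [1.25, 0.71, 0.79]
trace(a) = 0.42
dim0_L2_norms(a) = [0.88, 0.52, 0.46]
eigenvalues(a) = [(0.46+0.35j), (0.46-0.35j), (-0.5+0j)]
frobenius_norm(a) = 1.12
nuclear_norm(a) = 1.80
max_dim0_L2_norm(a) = 0.88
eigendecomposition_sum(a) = [[0.34+0.02j, (0.07-0.02j), -0.14+0.20j], [-0.05+0.15j, -0.00+0.03j, -0.07-0.08j], [(0.28-0.36j), (0.04-0.08j), 0.12+0.31j]] + [[0.34-0.02j, (0.07+0.02j), (-0.14-0.2j)], [(-0.05-0.15j), -0.00-0.03j, -0.07+0.08j], [(0.28+0.36j), (0.04+0.08j), (0.12-0.31j)]] + [[(-0.01+0j), 0.08-0.00j, (0.03-0j)], [0.09-0.00j, (-0.47+0j), -0.19+0.00j], [(0.01-0j), -0.04+0.00j, -0.02+0.00j]]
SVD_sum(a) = [[0.67, 0.2, 0.0], [-0.14, -0.04, -0.0], [0.53, 0.16, 0.0]] + [[0.03,-0.11,-0.11], [0.11,-0.38,-0.39], [-0.01,0.04,0.04]] + [[-0.04, 0.12, -0.13], [0.02, -0.05, 0.06], [0.05, -0.17, 0.18]]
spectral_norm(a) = 0.91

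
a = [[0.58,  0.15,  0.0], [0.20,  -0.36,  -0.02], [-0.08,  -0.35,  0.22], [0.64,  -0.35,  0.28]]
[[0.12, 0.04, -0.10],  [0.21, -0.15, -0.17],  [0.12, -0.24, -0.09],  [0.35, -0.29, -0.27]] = a @ [[0.31, -0.04, -0.25], [-0.42, 0.43, 0.32], [-0.0, -0.42, 0.02]]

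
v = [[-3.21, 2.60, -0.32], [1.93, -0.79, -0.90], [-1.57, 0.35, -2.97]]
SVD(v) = [[-0.82,0.28,-0.5], [0.35,-0.45,-0.82], [-0.45,-0.85,0.27]] @ diag([4.940687708242741, 2.973182551926097, 0.6954067029741003]) @ [[0.81, -0.52, 0.26], [-0.14, 0.26, 0.96], [-0.56, -0.81, 0.14]]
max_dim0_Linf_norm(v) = 3.21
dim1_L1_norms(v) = [6.13, 3.62, 4.89]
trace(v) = -6.97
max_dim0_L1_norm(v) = 6.71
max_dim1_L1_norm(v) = 6.13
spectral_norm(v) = 4.94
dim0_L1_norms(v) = [6.71, 3.74, 4.19]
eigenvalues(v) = [0.7, -4.19, -3.48]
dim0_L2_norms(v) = [4.06, 2.74, 3.12]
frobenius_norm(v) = 5.81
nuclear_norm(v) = 8.61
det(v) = 10.22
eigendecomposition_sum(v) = [[0.2,0.32,-0.10],[0.29,0.47,-0.14],[-0.06,-0.09,0.03]] + [[-5.39, 3.97, 1.51],  [1.14, -0.84, -0.32],  [-7.27, 5.35, 2.04]] + [[1.98,-1.69,-1.74], [0.5,-0.43,-0.44], [5.76,-4.91,-5.04]]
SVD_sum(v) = [[-3.29, 2.1, -1.05], [1.42, -0.91, 0.45], [-1.82, 1.16, -0.58]] + [[-0.11, 0.21, 0.78], [0.19, -0.35, -1.28], [0.35, -0.66, -2.42]] + [[0.2, 0.28, -0.05], [0.32, 0.46, -0.08], [-0.11, -0.15, 0.03]]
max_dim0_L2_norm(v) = 4.06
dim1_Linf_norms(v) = [3.21, 1.93, 2.97]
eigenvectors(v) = [[0.56, 0.59, 0.32], [0.82, -0.12, 0.08], [-0.16, 0.8, 0.94]]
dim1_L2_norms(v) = [4.14, 2.27, 3.38]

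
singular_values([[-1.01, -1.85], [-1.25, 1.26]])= [2.25, 1.6]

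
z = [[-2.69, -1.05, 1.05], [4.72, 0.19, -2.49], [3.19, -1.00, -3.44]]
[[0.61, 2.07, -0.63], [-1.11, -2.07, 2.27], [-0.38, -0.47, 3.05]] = z @ [[-0.40, -0.34, 0.21], [0.14, -0.99, -0.49], [-0.30, 0.11, -0.55]]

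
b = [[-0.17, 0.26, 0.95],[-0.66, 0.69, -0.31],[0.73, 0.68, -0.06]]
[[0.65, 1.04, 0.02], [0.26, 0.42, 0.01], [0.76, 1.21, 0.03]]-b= [[0.82,0.78,-0.93], [0.92,-0.27,0.32], [0.03,0.53,0.09]]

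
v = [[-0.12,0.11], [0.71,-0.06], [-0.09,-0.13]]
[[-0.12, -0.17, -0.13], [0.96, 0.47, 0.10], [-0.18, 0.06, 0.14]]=v @ [[1.38, 0.59, 0.05],[0.41, -0.89, -1.13]]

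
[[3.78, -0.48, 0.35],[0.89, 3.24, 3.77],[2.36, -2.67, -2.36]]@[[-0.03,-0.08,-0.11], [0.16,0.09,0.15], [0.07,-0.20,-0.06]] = [[-0.17, -0.42, -0.51], [0.76, -0.53, 0.16], [-0.66, 0.04, -0.52]]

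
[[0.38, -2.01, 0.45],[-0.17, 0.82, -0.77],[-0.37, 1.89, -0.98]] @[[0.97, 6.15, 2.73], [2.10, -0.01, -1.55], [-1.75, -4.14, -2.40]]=[[-4.64, 0.49, 3.07], [2.90, 2.13, 0.11], [5.33, 1.76, -1.59]]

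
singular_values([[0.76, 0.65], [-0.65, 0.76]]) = [1.0, 1.0]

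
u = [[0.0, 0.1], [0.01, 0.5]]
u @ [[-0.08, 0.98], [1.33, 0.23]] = [[0.13, 0.02], [0.66, 0.12]]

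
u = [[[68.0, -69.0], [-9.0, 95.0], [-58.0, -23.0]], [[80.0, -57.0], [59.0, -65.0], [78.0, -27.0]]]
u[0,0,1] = -69.0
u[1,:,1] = [-57.0, -65.0, -27.0]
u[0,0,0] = 68.0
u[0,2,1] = -23.0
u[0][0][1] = -69.0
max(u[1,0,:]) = 80.0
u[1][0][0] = 80.0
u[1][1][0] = 59.0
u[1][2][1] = -27.0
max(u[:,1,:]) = 95.0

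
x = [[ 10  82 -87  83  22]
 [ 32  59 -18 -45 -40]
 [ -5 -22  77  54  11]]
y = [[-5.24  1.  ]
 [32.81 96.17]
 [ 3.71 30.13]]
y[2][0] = 3.71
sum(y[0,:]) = -4.24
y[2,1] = 30.13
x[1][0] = 32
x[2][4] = 11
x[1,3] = -45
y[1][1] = 96.17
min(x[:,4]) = -40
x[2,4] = 11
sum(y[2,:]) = 33.839999999999996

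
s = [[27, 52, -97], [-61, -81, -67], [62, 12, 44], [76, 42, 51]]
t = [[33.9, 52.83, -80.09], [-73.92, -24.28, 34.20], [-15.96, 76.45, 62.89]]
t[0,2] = -80.09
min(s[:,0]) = -61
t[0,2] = -80.09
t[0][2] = -80.09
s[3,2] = 51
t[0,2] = -80.09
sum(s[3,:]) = 169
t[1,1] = -24.28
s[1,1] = -81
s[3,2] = 51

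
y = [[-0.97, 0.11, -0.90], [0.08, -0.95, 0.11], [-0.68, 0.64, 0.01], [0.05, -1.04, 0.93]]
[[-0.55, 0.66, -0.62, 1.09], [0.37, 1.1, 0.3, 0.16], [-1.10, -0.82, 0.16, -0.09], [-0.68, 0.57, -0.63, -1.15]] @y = [[1.06, -2.22, 1.58], [-0.47, -0.98, -0.06], [0.89, 0.85, 0.82], [1.08, 0.18, -0.40]]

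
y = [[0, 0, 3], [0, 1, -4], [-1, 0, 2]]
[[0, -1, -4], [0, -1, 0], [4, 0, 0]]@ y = [[4, -1, -4], [0, -1, 4], [0, 0, 12]]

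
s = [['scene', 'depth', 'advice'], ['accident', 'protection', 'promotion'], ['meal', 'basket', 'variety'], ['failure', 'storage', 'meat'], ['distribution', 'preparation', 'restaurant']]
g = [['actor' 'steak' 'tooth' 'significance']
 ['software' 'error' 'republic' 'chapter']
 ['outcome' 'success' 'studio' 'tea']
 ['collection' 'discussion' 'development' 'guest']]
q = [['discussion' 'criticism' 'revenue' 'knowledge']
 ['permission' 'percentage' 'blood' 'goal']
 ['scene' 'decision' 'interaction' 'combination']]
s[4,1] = 'preparation'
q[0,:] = ['discussion', 'criticism', 'revenue', 'knowledge']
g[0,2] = 'tooth'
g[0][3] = 'significance'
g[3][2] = 'development'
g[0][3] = 'significance'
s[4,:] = ['distribution', 'preparation', 'restaurant']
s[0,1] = 'depth'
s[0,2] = 'advice'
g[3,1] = 'discussion'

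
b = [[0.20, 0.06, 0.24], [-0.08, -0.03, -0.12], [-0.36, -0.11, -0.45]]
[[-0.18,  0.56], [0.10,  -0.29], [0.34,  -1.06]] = b @ [[0.42, -0.50], [0.03, 3.18], [-1.09, 1.97]]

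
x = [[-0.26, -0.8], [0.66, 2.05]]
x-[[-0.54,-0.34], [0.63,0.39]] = [[0.28, -0.46], [0.03, 1.66]]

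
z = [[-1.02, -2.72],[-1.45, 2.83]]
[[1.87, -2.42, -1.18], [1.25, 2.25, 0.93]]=z@[[-1.27, 0.11, 0.12], [-0.21, 0.85, 0.39]]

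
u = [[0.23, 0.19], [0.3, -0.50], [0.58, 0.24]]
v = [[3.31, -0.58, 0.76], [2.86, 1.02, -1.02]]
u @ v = [[1.3, 0.06, -0.02],[-0.44, -0.68, 0.74],[2.61, -0.09, 0.2]]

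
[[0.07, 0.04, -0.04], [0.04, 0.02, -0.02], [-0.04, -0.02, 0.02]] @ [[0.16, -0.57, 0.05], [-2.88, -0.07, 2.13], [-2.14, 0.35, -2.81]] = [[-0.02, -0.06, 0.20], [-0.01, -0.03, 0.10], [0.01, 0.03, -0.1]]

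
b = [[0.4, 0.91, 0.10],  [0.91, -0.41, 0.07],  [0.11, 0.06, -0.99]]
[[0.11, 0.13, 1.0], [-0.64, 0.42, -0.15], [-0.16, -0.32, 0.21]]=b @ [[-0.55, 0.4, 0.29], [0.35, -0.07, 0.99], [0.12, 0.36, -0.12]]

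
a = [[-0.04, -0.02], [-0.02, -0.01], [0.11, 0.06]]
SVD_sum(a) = [[-0.04, -0.02], [-0.02, -0.01], [0.11, 0.06]] + [[-0.00, 0.00], [-0.0, 0.0], [-0.0, 0.00]]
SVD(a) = [[-0.33, -0.83], [-0.17, -0.42], [0.93, -0.37]] @ diag([0.13489719171441386, 0.0016576089902847673]) @ [[0.88, 0.47], [0.47, -0.88]]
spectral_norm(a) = 0.13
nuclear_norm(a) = 0.14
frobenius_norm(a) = 0.13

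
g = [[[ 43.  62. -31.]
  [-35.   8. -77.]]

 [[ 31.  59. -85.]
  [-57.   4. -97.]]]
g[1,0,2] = -85.0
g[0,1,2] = -77.0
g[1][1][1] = 4.0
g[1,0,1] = 59.0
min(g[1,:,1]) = 4.0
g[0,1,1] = 8.0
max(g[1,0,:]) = 59.0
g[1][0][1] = 59.0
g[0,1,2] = -77.0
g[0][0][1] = 62.0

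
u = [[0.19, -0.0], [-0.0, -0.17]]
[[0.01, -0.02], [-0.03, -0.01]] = u @ [[0.06, -0.08],[0.15, 0.04]]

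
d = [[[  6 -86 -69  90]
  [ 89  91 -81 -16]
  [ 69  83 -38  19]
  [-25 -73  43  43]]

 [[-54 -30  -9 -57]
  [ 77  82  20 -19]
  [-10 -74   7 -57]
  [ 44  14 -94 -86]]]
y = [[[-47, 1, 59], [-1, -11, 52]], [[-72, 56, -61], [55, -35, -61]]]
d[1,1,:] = [77, 82, 20, -19]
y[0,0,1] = 1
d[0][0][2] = -69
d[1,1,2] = 20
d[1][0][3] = -57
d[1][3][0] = 44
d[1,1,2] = 20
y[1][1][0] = 55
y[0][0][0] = -47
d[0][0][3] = 90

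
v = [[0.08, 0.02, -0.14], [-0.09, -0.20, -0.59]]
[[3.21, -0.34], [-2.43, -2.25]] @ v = [[0.29, 0.13, -0.25],  [0.01, 0.4, 1.67]]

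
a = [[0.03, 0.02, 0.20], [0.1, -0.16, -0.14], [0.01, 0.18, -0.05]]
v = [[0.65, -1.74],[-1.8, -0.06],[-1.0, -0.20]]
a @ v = [[-0.22, -0.09], [0.49, -0.14], [-0.27, -0.02]]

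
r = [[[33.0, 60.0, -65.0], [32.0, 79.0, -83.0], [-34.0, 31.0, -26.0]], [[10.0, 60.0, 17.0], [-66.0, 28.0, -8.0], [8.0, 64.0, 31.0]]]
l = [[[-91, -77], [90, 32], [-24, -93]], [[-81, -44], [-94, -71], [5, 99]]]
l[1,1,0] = -94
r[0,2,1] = 31.0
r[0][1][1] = 79.0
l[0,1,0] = 90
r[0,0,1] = 60.0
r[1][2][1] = 64.0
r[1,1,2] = -8.0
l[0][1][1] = 32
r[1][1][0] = -66.0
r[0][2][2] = -26.0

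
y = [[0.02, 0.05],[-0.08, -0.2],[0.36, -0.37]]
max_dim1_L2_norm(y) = 0.52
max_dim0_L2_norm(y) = 0.42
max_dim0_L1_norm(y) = 0.62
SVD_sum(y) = [[-0.02, 0.02], [0.07, -0.08], [0.33, -0.40]] + [[0.04, 0.03],[-0.15, -0.12],[0.03, 0.03]]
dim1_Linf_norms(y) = [0.05, 0.2, 0.37]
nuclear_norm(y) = 0.72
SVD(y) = [[0.05, 0.24],[-0.2, -0.95],[-0.98, 0.2]] @ diag([0.5254258172910824, 0.19931811388832193]) @ [[-0.64,0.77],[0.77,0.64]]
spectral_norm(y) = 0.53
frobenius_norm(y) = 0.56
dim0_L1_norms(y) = [0.46, 0.62]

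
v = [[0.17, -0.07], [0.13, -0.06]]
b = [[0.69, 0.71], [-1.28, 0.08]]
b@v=[[0.21, -0.09], [-0.21, 0.08]]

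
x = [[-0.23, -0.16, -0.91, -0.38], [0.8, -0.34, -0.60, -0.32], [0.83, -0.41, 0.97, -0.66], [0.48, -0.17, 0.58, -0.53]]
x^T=[[-0.23, 0.8, 0.83, 0.48], [-0.16, -0.34, -0.41, -0.17], [-0.91, -0.60, 0.97, 0.58], [-0.38, -0.32, -0.66, -0.53]]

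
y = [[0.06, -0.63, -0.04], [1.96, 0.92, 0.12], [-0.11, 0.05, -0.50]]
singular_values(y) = [2.18, 0.61, 0.49]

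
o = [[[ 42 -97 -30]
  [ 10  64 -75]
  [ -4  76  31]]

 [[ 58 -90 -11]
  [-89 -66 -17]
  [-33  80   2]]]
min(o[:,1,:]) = -89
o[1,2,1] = 80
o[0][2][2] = 31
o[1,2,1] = 80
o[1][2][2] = 2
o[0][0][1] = -97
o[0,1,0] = 10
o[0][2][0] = -4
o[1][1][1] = -66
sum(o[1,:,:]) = -166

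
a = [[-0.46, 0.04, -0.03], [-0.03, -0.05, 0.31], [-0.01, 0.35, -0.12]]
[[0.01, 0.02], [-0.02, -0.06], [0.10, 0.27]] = a @ [[0.01,0.03], [0.27,0.74], [-0.02,-0.06]]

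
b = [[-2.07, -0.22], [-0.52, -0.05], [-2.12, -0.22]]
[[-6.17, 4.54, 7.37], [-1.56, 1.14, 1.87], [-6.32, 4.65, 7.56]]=b@[[3.08, -2.24, -3.91], [-0.93, 0.45, 3.31]]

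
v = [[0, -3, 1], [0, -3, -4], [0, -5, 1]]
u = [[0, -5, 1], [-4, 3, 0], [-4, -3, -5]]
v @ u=[[8, -12, -5], [28, 3, 20], [16, -18, -5]]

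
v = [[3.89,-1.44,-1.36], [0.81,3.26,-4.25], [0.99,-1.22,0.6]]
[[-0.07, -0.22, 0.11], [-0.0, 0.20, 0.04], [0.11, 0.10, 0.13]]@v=[[-0.34,-0.75,1.10], [0.20,0.60,-0.83], [0.64,0.01,-0.50]]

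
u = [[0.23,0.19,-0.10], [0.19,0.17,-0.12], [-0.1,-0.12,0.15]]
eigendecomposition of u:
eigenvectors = [[-0.67,-0.54,0.52],[-0.6,0.8,0.05],[0.44,0.28,0.85]]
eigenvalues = [0.47, -0.0, 0.08]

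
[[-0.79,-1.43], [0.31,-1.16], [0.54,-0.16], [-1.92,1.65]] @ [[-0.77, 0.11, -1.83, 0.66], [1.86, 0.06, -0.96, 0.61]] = [[-2.05, -0.17, 2.82, -1.39], [-2.40, -0.04, 0.55, -0.5], [-0.71, 0.05, -0.83, 0.26], [4.55, -0.11, 1.93, -0.26]]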